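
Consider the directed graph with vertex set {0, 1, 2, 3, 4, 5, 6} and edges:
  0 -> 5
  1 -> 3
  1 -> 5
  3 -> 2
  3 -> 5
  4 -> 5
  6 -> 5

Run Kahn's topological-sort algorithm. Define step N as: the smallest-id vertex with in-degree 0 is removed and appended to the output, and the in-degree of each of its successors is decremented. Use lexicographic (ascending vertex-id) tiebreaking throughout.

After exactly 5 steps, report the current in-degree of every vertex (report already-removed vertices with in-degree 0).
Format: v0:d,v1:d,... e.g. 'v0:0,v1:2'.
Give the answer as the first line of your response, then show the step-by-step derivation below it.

v0:0,v1:0,v2:0,v3:0,v4:0,v5:1,v6:0

step 1: output 0; order=[0]; indeg=(0,0,1,1,0,4,0)
step 2: output 1; order=[0,1]; indeg=(0,0,1,0,0,3,0)
step 3: output 3; order=[0,1,3]; indeg=(0,0,0,0,0,2,0)
step 4: output 2; order=[0,1,3,2]; indeg=(0,0,0,0,0,2,0)
step 5: output 4; order=[0,1,3,2,4]; indeg=(0,0,0,0,0,1,0)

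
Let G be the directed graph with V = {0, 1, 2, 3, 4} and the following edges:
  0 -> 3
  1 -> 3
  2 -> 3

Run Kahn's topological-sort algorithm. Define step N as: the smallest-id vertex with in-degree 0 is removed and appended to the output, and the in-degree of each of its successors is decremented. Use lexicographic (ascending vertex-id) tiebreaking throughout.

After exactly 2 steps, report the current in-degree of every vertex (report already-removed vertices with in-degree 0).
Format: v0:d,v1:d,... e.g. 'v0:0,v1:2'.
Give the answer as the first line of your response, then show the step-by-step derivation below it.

v0:0,v1:0,v2:0,v3:1,v4:0

step 1: output 0; order=[0]; indeg=(0,0,0,2,0)
step 2: output 1; order=[0,1]; indeg=(0,0,0,1,0)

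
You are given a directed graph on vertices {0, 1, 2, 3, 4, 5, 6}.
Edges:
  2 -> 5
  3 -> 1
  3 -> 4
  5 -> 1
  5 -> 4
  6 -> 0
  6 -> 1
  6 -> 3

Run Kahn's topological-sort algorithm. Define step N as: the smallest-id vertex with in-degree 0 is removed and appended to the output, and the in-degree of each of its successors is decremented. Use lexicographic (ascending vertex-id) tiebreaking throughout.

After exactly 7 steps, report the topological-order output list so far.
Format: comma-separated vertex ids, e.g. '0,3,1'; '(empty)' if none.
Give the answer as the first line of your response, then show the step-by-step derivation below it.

2,5,6,0,3,1,4

step 1: output 2; order=[2]; indeg=(1,3,0,1,2,0,0)
step 2: output 5; order=[2,5]; indeg=(1,2,0,1,1,0,0)
step 3: output 6; order=[2,5,6]; indeg=(0,1,0,0,1,0,0)
step 4: output 0; order=[2,5,6,0]; indeg=(0,1,0,0,1,0,0)
step 5: output 3; order=[2,5,6,0,3]; indeg=(0,0,0,0,0,0,0)
step 6: output 1; order=[2,5,6,0,3,1]; indeg=(0,0,0,0,0,0,0)
step 7: output 4; order=[2,5,6,0,3,1,4]; indeg=(0,0,0,0,0,0,0)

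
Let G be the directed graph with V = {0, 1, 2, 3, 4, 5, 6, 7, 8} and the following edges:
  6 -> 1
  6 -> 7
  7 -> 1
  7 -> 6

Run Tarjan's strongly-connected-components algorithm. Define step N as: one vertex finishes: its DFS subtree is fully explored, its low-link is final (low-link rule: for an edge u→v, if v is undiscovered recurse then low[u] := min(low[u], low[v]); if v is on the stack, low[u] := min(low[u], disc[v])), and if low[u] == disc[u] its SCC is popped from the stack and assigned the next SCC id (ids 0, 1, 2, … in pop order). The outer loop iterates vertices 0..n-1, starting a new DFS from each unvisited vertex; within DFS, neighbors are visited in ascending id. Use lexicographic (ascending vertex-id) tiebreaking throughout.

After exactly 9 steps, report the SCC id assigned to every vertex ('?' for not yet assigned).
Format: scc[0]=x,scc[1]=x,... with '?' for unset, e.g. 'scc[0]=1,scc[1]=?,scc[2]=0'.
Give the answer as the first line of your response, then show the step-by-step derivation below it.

scc[0]=0,scc[1]=1,scc[2]=2,scc[3]=3,scc[4]=4,scc[5]=5,scc[6]=6,scc[7]=6,scc[8]=7

step 1: low=(low[0]=0,low[1]=?,low[2]=?,low[3]=?,low[4]=?,low[5]=?,low[6]=?,low[7]=?,low[8]=?); scc=(scc[0]=0,scc[1]=?,scc[2]=?,scc[3]=?,scc[4]=?,scc[5]=?,scc[6]=?,scc[7]=?,scc[8]=?)
step 2: low=(low[0]=0,low[1]=1,low[2]=?,low[3]=?,low[4]=?,low[5]=?,low[6]=?,low[7]=?,low[8]=?); scc=(scc[0]=0,scc[1]=1,scc[2]=?,scc[3]=?,scc[4]=?,scc[5]=?,scc[6]=?,scc[7]=?,scc[8]=?)
step 3: low=(low[0]=0,low[1]=1,low[2]=2,low[3]=?,low[4]=?,low[5]=?,low[6]=?,low[7]=?,low[8]=?); scc=(scc[0]=0,scc[1]=1,scc[2]=2,scc[3]=?,scc[4]=?,scc[5]=?,scc[6]=?,scc[7]=?,scc[8]=?)
step 4: low=(low[0]=0,low[1]=1,low[2]=2,low[3]=3,low[4]=?,low[5]=?,low[6]=?,low[7]=?,low[8]=?); scc=(scc[0]=0,scc[1]=1,scc[2]=2,scc[3]=3,scc[4]=?,scc[5]=?,scc[6]=?,scc[7]=?,scc[8]=?)
step 5: low=(low[0]=0,low[1]=1,low[2]=2,low[3]=3,low[4]=4,low[5]=?,low[6]=?,low[7]=?,low[8]=?); scc=(scc[0]=0,scc[1]=1,scc[2]=2,scc[3]=3,scc[4]=4,scc[5]=?,scc[6]=?,scc[7]=?,scc[8]=?)
step 6: low=(low[0]=0,low[1]=1,low[2]=2,low[3]=3,low[4]=4,low[5]=5,low[6]=?,low[7]=?,low[8]=?); scc=(scc[0]=0,scc[1]=1,scc[2]=2,scc[3]=3,scc[4]=4,scc[5]=5,scc[6]=?,scc[7]=?,scc[8]=?)
step 7: low=(low[0]=0,low[1]=1,low[2]=2,low[3]=3,low[4]=4,low[5]=5,low[6]=6,low[7]=6,low[8]=?); scc=(scc[0]=0,scc[1]=1,scc[2]=2,scc[3]=3,scc[4]=4,scc[5]=5,scc[6]=?,scc[7]=?,scc[8]=?)
step 8: low=(low[0]=0,low[1]=1,low[2]=2,low[3]=3,low[4]=4,low[5]=5,low[6]=6,low[7]=6,low[8]=?); scc=(scc[0]=0,scc[1]=1,scc[2]=2,scc[3]=3,scc[4]=4,scc[5]=5,scc[6]=6,scc[7]=6,scc[8]=?)
step 9: low=(low[0]=0,low[1]=1,low[2]=2,low[3]=3,low[4]=4,low[5]=5,low[6]=6,low[7]=6,low[8]=8); scc=(scc[0]=0,scc[1]=1,scc[2]=2,scc[3]=3,scc[4]=4,scc[5]=5,scc[6]=6,scc[7]=6,scc[8]=7)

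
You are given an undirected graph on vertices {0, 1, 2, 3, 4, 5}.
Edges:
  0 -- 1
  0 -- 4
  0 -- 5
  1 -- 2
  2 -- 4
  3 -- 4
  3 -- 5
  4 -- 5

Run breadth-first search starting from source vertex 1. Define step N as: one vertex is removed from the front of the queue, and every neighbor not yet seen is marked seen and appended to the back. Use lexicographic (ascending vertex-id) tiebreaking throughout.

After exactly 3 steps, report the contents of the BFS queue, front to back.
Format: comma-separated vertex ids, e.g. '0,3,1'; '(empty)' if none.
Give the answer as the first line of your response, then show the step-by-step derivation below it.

4,5

step 1: dequeue 1; queue=[0,2]; order=1
step 2: dequeue 0; queue=[2,4,5]; order=1,0
step 3: dequeue 2; queue=[4,5]; order=1,0,2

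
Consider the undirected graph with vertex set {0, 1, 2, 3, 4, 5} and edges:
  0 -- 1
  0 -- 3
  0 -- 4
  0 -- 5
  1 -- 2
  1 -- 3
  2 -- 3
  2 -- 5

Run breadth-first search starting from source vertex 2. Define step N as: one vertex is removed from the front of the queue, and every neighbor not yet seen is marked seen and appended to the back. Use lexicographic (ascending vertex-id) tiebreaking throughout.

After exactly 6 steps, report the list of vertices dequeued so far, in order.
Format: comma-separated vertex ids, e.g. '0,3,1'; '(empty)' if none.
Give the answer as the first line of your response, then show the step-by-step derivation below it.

2,1,3,5,0,4

step 1: dequeue 2; queue=[1,3,5]; order=2
step 2: dequeue 1; queue=[3,5,0]; order=2,1
step 3: dequeue 3; queue=[5,0]; order=2,1,3
step 4: dequeue 5; queue=[0]; order=2,1,3,5
step 5: dequeue 0; queue=[4]; order=2,1,3,5,0
step 6: dequeue 4; queue=[(empty)]; order=2,1,3,5,0,4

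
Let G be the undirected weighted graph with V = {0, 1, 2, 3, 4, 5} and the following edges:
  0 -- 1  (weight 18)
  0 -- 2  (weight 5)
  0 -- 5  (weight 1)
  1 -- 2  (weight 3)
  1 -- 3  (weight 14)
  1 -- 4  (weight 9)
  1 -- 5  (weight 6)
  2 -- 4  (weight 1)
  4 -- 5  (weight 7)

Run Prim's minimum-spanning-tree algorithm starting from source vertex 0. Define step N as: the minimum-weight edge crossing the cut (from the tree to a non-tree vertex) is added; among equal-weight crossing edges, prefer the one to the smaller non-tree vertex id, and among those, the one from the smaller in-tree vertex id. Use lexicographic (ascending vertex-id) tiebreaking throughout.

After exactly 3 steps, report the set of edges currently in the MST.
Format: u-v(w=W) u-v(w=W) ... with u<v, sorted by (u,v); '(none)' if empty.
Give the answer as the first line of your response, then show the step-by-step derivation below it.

0-2(w=5) 0-5(w=1) 2-4(w=1)

step 1: add edge 0-5 (w=1); MST = {0-5(w=1)}
step 2: add edge 0-2 (w=5); MST = {0-2(w=5) 0-5(w=1)}
step 3: add edge 2-4 (w=1); MST = {0-2(w=5) 0-5(w=1) 2-4(w=1)}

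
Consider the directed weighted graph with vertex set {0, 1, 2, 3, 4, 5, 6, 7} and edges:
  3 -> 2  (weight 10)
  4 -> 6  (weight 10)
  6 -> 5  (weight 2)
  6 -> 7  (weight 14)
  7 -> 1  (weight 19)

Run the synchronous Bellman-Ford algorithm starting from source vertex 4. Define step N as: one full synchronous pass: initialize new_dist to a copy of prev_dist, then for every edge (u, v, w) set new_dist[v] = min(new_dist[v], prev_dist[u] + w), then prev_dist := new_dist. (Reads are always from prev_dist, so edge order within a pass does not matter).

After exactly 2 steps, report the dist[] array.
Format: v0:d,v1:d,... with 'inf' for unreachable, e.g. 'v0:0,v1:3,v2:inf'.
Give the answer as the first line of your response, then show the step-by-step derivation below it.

v0:inf,v1:inf,v2:inf,v3:inf,v4:0,v5:12,v6:10,v7:24

step 1: dist = v0:inf,v1:inf,v2:inf,v3:inf,v4:0,v5:inf,v6:10,v7:inf
step 2: dist = v0:inf,v1:inf,v2:inf,v3:inf,v4:0,v5:12,v6:10,v7:24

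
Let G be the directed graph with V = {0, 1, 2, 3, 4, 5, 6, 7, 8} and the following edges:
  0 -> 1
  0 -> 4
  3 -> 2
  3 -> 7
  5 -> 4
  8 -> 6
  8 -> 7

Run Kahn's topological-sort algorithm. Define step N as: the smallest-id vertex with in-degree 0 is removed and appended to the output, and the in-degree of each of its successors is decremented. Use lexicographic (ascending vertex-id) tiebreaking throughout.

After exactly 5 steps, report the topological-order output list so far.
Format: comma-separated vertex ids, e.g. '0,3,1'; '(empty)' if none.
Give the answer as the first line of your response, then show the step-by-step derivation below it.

0,1,3,2,5

step 1: output 0; order=[0]; indeg=(0,0,1,0,1,0,1,2,0)
step 2: output 1; order=[0,1]; indeg=(0,0,1,0,1,0,1,2,0)
step 3: output 3; order=[0,1,3]; indeg=(0,0,0,0,1,0,1,1,0)
step 4: output 2; order=[0,1,3,2]; indeg=(0,0,0,0,1,0,1,1,0)
step 5: output 5; order=[0,1,3,2,5]; indeg=(0,0,0,0,0,0,1,1,0)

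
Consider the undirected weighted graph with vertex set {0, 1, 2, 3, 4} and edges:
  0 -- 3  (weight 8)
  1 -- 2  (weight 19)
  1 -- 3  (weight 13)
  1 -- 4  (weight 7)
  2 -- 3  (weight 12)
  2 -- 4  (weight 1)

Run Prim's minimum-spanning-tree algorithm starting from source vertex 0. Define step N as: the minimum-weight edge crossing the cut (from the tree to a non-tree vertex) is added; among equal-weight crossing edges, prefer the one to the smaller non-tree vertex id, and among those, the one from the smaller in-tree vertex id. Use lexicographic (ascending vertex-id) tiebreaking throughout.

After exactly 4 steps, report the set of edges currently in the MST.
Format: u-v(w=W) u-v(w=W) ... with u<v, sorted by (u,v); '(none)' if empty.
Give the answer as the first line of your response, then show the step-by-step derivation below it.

0-3(w=8) 1-4(w=7) 2-3(w=12) 2-4(w=1)

step 1: add edge 0-3 (w=8); MST = {0-3(w=8)}
step 2: add edge 2-3 (w=12); MST = {0-3(w=8) 2-3(w=12)}
step 3: add edge 2-4 (w=1); MST = {0-3(w=8) 2-3(w=12) 2-4(w=1)}
step 4: add edge 1-4 (w=7); MST = {0-3(w=8) 1-4(w=7) 2-3(w=12) 2-4(w=1)}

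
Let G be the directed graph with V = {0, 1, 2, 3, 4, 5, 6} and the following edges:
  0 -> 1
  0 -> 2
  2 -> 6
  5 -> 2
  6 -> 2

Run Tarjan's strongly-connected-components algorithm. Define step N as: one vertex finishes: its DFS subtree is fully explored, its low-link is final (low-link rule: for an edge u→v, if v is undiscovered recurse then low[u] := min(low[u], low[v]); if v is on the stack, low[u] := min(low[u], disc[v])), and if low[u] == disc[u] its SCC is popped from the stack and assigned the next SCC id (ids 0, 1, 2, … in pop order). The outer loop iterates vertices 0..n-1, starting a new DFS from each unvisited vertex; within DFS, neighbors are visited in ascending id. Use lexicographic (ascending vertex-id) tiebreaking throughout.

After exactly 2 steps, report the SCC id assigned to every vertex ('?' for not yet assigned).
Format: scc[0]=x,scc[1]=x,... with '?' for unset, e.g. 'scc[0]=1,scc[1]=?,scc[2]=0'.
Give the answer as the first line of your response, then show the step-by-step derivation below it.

scc[0]=?,scc[1]=0,scc[2]=?,scc[3]=?,scc[4]=?,scc[5]=?,scc[6]=?

step 1: low=(low[0]=0,low[1]=1,low[2]=?,low[3]=?,low[4]=?,low[5]=?,low[6]=?); scc=(scc[0]=?,scc[1]=0,scc[2]=?,scc[3]=?,scc[4]=?,scc[5]=?,scc[6]=?)
step 2: low=(low[0]=0,low[1]=1,low[2]=2,low[3]=?,low[4]=?,low[5]=?,low[6]=2); scc=(scc[0]=?,scc[1]=0,scc[2]=?,scc[3]=?,scc[4]=?,scc[5]=?,scc[6]=?)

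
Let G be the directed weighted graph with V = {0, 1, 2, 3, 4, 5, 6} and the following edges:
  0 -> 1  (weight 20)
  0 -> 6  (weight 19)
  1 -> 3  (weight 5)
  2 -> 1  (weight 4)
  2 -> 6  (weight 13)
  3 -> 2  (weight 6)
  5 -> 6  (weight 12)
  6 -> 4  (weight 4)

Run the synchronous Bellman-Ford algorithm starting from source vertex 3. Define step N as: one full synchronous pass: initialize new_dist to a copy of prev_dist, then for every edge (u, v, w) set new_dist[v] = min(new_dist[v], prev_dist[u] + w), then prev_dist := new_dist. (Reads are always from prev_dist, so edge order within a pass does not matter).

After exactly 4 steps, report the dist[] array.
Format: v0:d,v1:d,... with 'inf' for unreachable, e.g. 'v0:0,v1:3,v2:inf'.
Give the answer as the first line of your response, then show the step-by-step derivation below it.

v0:inf,v1:10,v2:6,v3:0,v4:23,v5:inf,v6:19

step 1: dist = v0:inf,v1:inf,v2:6,v3:0,v4:inf,v5:inf,v6:inf
step 2: dist = v0:inf,v1:10,v2:6,v3:0,v4:inf,v5:inf,v6:19
step 3: dist = v0:inf,v1:10,v2:6,v3:0,v4:23,v5:inf,v6:19
step 4: dist = v0:inf,v1:10,v2:6,v3:0,v4:23,v5:inf,v6:19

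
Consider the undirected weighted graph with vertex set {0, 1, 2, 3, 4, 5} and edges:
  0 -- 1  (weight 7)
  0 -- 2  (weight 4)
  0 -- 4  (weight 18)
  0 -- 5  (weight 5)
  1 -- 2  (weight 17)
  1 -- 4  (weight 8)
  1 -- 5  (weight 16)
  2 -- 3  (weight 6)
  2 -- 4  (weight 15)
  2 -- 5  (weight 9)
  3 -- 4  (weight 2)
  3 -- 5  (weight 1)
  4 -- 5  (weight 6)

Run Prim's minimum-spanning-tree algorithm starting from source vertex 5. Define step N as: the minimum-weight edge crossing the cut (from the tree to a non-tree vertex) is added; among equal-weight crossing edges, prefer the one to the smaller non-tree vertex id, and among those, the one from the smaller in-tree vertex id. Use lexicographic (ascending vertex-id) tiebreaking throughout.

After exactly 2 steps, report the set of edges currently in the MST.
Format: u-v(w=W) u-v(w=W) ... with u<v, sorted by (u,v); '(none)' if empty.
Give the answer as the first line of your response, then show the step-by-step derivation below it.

3-4(w=2) 3-5(w=1)

step 1: add edge 3-5 (w=1); MST = {3-5(w=1)}
step 2: add edge 3-4 (w=2); MST = {3-4(w=2) 3-5(w=1)}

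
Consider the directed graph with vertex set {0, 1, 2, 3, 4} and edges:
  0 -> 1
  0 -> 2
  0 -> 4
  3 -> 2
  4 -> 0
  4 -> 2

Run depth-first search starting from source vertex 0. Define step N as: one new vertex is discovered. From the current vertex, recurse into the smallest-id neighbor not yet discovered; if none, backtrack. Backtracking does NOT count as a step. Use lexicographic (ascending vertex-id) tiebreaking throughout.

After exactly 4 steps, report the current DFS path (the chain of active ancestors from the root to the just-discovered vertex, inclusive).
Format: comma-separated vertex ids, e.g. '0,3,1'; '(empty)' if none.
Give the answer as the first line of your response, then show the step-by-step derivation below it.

0,4

step 1: discover 0; path=0; order=0
step 2: discover 1; path=0>1; order=0,1
step 3: discover 2; path=0>2; order=0,1,2
step 4: discover 4; path=0>4; order=0,1,2,4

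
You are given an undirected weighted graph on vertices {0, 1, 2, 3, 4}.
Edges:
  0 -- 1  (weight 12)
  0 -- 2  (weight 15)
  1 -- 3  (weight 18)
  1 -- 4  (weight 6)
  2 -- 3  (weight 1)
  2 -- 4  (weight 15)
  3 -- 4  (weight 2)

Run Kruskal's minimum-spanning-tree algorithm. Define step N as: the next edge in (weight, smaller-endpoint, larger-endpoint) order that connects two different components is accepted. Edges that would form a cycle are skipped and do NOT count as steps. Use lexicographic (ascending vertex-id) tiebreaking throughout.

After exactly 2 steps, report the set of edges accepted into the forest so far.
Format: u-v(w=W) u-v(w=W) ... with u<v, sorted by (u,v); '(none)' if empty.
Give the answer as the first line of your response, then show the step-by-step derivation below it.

2-3(w=1) 3-4(w=2)

step 1: add edge 2-3 (w=1); MST = {2-3(w=1)}
step 2: add edge 3-4 (w=2); MST = {2-3(w=1) 3-4(w=2)}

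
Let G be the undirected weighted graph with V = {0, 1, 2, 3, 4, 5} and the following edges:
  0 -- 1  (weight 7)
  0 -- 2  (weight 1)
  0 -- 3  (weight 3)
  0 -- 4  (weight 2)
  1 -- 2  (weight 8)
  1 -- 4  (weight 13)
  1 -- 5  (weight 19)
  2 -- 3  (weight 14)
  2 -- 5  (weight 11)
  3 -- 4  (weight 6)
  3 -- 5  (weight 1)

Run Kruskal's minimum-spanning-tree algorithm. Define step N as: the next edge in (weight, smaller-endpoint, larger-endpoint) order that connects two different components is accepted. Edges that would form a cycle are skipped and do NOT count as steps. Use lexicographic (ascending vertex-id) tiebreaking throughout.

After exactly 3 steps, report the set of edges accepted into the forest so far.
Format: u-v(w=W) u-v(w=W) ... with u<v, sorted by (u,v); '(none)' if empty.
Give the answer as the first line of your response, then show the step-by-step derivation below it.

0-2(w=1) 0-4(w=2) 3-5(w=1)

step 1: add edge 0-2 (w=1); MST = {0-2(w=1)}
step 2: add edge 3-5 (w=1); MST = {0-2(w=1) 3-5(w=1)}
step 3: add edge 0-4 (w=2); MST = {0-2(w=1) 0-4(w=2) 3-5(w=1)}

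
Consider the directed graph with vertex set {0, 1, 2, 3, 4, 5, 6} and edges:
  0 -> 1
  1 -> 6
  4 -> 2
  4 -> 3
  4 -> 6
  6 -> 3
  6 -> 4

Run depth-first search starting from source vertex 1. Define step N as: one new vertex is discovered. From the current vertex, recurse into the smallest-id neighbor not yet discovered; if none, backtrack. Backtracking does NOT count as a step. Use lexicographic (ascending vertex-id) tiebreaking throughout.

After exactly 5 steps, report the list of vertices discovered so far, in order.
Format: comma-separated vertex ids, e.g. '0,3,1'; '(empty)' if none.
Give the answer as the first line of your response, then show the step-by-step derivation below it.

1,6,3,4,2

step 1: discover 1; path=1; order=1
step 2: discover 6; path=1>6; order=1,6
step 3: discover 3; path=1>6>3; order=1,6,3
step 4: discover 4; path=1>6>4; order=1,6,3,4
step 5: discover 2; path=1>6>4>2; order=1,6,3,4,2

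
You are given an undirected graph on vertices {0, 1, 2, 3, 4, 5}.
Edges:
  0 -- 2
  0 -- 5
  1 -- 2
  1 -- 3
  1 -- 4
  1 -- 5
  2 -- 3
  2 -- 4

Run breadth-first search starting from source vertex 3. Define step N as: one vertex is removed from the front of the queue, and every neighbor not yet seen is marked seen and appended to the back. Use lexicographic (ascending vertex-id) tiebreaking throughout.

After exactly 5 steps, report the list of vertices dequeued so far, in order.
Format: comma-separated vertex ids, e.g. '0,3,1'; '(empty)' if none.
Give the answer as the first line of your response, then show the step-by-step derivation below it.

3,1,2,4,5

step 1: dequeue 3; queue=[1,2]; order=3
step 2: dequeue 1; queue=[2,4,5]; order=3,1
step 3: dequeue 2; queue=[4,5,0]; order=3,1,2
step 4: dequeue 4; queue=[5,0]; order=3,1,2,4
step 5: dequeue 5; queue=[0]; order=3,1,2,4,5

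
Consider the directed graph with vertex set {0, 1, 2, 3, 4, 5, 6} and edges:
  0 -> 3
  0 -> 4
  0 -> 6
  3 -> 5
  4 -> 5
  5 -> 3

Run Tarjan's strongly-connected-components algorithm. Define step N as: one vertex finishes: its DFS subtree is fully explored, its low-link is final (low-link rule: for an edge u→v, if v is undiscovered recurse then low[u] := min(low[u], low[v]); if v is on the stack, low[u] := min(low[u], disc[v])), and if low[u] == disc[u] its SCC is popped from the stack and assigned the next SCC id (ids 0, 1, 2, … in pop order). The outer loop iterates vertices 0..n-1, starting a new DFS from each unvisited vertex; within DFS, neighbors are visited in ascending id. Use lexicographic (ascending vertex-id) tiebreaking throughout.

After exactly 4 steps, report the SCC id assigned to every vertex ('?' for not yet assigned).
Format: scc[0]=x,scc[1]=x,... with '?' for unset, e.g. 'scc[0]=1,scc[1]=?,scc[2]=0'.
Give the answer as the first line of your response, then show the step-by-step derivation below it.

scc[0]=?,scc[1]=?,scc[2]=?,scc[3]=0,scc[4]=1,scc[5]=0,scc[6]=2

step 1: low=(low[0]=0,low[1]=?,low[2]=?,low[3]=1,low[4]=?,low[5]=1,low[6]=?); scc=(scc[0]=?,scc[1]=?,scc[2]=?,scc[3]=?,scc[4]=?,scc[5]=?,scc[6]=?)
step 2: low=(low[0]=0,low[1]=?,low[2]=?,low[3]=1,low[4]=?,low[5]=1,low[6]=?); scc=(scc[0]=?,scc[1]=?,scc[2]=?,scc[3]=0,scc[4]=?,scc[5]=0,scc[6]=?)
step 3: low=(low[0]=0,low[1]=?,low[2]=?,low[3]=1,low[4]=3,low[5]=1,low[6]=?); scc=(scc[0]=?,scc[1]=?,scc[2]=?,scc[3]=0,scc[4]=1,scc[5]=0,scc[6]=?)
step 4: low=(low[0]=0,low[1]=?,low[2]=?,low[3]=1,low[4]=3,low[5]=1,low[6]=4); scc=(scc[0]=?,scc[1]=?,scc[2]=?,scc[3]=0,scc[4]=1,scc[5]=0,scc[6]=2)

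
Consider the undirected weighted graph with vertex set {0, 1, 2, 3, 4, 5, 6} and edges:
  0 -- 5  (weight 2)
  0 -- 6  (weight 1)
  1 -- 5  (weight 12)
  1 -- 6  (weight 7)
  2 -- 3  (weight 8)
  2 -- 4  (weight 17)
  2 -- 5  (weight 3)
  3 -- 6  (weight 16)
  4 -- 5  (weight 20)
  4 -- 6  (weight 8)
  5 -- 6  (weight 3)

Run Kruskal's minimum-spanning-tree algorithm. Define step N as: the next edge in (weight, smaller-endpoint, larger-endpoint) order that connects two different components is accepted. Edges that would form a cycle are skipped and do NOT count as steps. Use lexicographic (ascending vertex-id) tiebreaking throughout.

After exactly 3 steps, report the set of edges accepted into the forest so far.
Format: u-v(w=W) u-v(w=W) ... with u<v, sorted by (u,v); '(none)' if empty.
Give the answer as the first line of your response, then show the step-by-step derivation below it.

0-5(w=2) 0-6(w=1) 2-5(w=3)

step 1: add edge 0-6 (w=1); MST = {0-6(w=1)}
step 2: add edge 0-5 (w=2); MST = {0-5(w=2) 0-6(w=1)}
step 3: add edge 2-5 (w=3); MST = {0-5(w=2) 0-6(w=1) 2-5(w=3)}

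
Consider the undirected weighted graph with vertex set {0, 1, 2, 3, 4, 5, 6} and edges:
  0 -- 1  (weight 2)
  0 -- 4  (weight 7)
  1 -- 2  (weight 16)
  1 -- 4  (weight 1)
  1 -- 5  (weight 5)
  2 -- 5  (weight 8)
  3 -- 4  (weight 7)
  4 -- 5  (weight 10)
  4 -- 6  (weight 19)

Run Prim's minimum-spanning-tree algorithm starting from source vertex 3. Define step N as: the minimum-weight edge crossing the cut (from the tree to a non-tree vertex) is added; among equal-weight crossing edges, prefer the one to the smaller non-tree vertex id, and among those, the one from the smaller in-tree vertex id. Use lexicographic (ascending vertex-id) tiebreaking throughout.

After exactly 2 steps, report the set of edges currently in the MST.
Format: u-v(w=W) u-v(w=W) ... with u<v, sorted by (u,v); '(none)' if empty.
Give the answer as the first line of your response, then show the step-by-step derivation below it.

1-4(w=1) 3-4(w=7)

step 1: add edge 3-4 (w=7); MST = {3-4(w=7)}
step 2: add edge 1-4 (w=1); MST = {1-4(w=1) 3-4(w=7)}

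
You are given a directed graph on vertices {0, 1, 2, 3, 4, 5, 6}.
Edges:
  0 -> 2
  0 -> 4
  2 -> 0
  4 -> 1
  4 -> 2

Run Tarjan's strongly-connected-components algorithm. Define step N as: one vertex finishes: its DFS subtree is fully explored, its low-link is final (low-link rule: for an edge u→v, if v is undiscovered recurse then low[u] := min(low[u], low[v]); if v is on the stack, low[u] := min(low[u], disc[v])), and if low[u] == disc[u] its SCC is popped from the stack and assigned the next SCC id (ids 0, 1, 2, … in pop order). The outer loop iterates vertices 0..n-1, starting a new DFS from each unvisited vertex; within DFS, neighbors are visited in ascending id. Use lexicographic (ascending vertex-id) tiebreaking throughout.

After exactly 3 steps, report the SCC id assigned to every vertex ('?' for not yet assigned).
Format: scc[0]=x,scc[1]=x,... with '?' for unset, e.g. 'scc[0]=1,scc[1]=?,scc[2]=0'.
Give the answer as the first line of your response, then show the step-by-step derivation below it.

scc[0]=?,scc[1]=0,scc[2]=?,scc[3]=?,scc[4]=?,scc[5]=?,scc[6]=?

step 1: low=(low[0]=0,low[1]=?,low[2]=0,low[3]=?,low[4]=?,low[5]=?,low[6]=?); scc=(scc[0]=?,scc[1]=?,scc[2]=?,scc[3]=?,scc[4]=?,scc[5]=?,scc[6]=?)
step 2: low=(low[0]=0,low[1]=3,low[2]=0,low[3]=?,low[4]=2,low[5]=?,low[6]=?); scc=(scc[0]=?,scc[1]=0,scc[2]=?,scc[3]=?,scc[4]=?,scc[5]=?,scc[6]=?)
step 3: low=(low[0]=0,low[1]=3,low[2]=0,low[3]=?,low[4]=1,low[5]=?,low[6]=?); scc=(scc[0]=?,scc[1]=0,scc[2]=?,scc[3]=?,scc[4]=?,scc[5]=?,scc[6]=?)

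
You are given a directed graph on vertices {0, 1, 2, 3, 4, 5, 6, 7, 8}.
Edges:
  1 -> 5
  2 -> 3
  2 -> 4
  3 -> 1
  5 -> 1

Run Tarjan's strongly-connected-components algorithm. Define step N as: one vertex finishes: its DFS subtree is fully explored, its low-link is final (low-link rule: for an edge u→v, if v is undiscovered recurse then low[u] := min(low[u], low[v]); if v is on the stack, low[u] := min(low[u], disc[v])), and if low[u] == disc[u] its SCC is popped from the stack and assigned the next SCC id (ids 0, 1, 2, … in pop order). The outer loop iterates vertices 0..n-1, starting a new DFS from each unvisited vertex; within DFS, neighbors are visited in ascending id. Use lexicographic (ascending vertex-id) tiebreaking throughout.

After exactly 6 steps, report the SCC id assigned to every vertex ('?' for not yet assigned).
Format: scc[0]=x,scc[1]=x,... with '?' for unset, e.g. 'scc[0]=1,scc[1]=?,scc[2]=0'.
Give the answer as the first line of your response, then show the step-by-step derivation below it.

scc[0]=0,scc[1]=1,scc[2]=4,scc[3]=2,scc[4]=3,scc[5]=1,scc[6]=?,scc[7]=?,scc[8]=?

step 1: low=(low[0]=0,low[1]=?,low[2]=?,low[3]=?,low[4]=?,low[5]=?,low[6]=?,low[7]=?,low[8]=?); scc=(scc[0]=0,scc[1]=?,scc[2]=?,scc[3]=?,scc[4]=?,scc[5]=?,scc[6]=?,scc[7]=?,scc[8]=?)
step 2: low=(low[0]=0,low[1]=1,low[2]=?,low[3]=?,low[4]=?,low[5]=1,low[6]=?,low[7]=?,low[8]=?); scc=(scc[0]=0,scc[1]=?,scc[2]=?,scc[3]=?,scc[4]=?,scc[5]=?,scc[6]=?,scc[7]=?,scc[8]=?)
step 3: low=(low[0]=0,low[1]=1,low[2]=?,low[3]=?,low[4]=?,low[5]=1,low[6]=?,low[7]=?,low[8]=?); scc=(scc[0]=0,scc[1]=1,scc[2]=?,scc[3]=?,scc[4]=?,scc[5]=1,scc[6]=?,scc[7]=?,scc[8]=?)
step 4: low=(low[0]=0,low[1]=1,low[2]=3,low[3]=4,low[4]=?,low[5]=1,low[6]=?,low[7]=?,low[8]=?); scc=(scc[0]=0,scc[1]=1,scc[2]=?,scc[3]=2,scc[4]=?,scc[5]=1,scc[6]=?,scc[7]=?,scc[8]=?)
step 5: low=(low[0]=0,low[1]=1,low[2]=3,low[3]=4,low[4]=5,low[5]=1,low[6]=?,low[7]=?,low[8]=?); scc=(scc[0]=0,scc[1]=1,scc[2]=?,scc[3]=2,scc[4]=3,scc[5]=1,scc[6]=?,scc[7]=?,scc[8]=?)
step 6: low=(low[0]=0,low[1]=1,low[2]=3,low[3]=4,low[4]=5,low[5]=1,low[6]=?,low[7]=?,low[8]=?); scc=(scc[0]=0,scc[1]=1,scc[2]=4,scc[3]=2,scc[4]=3,scc[5]=1,scc[6]=?,scc[7]=?,scc[8]=?)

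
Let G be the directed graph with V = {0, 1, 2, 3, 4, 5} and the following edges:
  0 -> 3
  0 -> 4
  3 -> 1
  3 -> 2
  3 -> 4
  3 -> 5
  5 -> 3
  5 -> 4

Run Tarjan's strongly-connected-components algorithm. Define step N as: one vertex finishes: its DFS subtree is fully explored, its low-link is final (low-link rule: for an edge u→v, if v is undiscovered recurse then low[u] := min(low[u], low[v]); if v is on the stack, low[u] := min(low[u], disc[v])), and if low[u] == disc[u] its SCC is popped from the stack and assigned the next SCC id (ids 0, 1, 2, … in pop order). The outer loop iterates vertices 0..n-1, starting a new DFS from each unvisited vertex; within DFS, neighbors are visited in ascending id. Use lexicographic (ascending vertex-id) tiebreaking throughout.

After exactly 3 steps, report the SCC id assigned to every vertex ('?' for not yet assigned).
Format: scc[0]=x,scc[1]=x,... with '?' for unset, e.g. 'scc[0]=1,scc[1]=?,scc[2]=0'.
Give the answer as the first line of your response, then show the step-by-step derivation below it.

scc[0]=?,scc[1]=0,scc[2]=1,scc[3]=?,scc[4]=2,scc[5]=?

step 1: low=(low[0]=0,low[1]=2,low[2]=?,low[3]=1,low[4]=?,low[5]=?); scc=(scc[0]=?,scc[1]=0,scc[2]=?,scc[3]=?,scc[4]=?,scc[5]=?)
step 2: low=(low[0]=0,low[1]=2,low[2]=3,low[3]=1,low[4]=?,low[5]=?); scc=(scc[0]=?,scc[1]=0,scc[2]=1,scc[3]=?,scc[4]=?,scc[5]=?)
step 3: low=(low[0]=0,low[1]=2,low[2]=3,low[3]=1,low[4]=4,low[5]=?); scc=(scc[0]=?,scc[1]=0,scc[2]=1,scc[3]=?,scc[4]=2,scc[5]=?)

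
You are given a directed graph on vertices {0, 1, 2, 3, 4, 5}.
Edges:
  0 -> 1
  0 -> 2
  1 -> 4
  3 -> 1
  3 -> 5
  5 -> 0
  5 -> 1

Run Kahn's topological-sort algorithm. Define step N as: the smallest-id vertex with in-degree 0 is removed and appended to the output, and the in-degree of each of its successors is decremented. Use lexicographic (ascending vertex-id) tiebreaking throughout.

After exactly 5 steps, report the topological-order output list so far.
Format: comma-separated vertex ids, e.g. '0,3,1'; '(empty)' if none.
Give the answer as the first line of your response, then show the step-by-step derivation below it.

3,5,0,1,2

step 1: output 3; order=[3]; indeg=(1,2,1,0,1,0)
step 2: output 5; order=[3,5]; indeg=(0,1,1,0,1,0)
step 3: output 0; order=[3,5,0]; indeg=(0,0,0,0,1,0)
step 4: output 1; order=[3,5,0,1]; indeg=(0,0,0,0,0,0)
step 5: output 2; order=[3,5,0,1,2]; indeg=(0,0,0,0,0,0)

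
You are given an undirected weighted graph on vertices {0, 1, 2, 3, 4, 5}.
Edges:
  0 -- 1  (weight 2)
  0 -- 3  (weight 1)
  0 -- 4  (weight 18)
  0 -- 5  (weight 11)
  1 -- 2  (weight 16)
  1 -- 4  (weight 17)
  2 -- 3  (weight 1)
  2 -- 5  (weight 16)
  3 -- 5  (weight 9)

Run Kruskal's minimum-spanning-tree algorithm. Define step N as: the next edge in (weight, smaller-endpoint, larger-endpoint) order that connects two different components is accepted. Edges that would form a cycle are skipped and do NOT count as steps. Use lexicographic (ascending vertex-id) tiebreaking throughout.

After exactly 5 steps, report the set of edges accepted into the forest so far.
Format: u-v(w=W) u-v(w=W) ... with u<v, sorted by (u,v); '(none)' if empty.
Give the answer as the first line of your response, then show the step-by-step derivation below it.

0-1(w=2) 0-3(w=1) 1-4(w=17) 2-3(w=1) 3-5(w=9)

step 1: add edge 0-3 (w=1); MST = {0-3(w=1)}
step 2: add edge 2-3 (w=1); MST = {0-3(w=1) 2-3(w=1)}
step 3: add edge 0-1 (w=2); MST = {0-1(w=2) 0-3(w=1) 2-3(w=1)}
step 4: add edge 3-5 (w=9); MST = {0-1(w=2) 0-3(w=1) 2-3(w=1) 3-5(w=9)}
step 5: add edge 1-4 (w=17); MST = {0-1(w=2) 0-3(w=1) 1-4(w=17) 2-3(w=1) 3-5(w=9)}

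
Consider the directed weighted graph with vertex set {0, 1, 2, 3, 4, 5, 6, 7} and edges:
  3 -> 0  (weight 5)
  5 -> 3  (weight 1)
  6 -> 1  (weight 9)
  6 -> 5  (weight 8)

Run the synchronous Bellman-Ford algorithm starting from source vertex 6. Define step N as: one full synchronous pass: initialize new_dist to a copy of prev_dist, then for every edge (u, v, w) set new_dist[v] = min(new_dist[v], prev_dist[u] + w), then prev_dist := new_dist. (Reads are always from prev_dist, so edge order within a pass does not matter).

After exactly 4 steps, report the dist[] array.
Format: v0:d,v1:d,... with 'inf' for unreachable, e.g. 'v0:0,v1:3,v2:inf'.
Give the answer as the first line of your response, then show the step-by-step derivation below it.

v0:14,v1:9,v2:inf,v3:9,v4:inf,v5:8,v6:0,v7:inf

step 1: dist = v0:inf,v1:9,v2:inf,v3:inf,v4:inf,v5:8,v6:0,v7:inf
step 2: dist = v0:inf,v1:9,v2:inf,v3:9,v4:inf,v5:8,v6:0,v7:inf
step 3: dist = v0:14,v1:9,v2:inf,v3:9,v4:inf,v5:8,v6:0,v7:inf
step 4: dist = v0:14,v1:9,v2:inf,v3:9,v4:inf,v5:8,v6:0,v7:inf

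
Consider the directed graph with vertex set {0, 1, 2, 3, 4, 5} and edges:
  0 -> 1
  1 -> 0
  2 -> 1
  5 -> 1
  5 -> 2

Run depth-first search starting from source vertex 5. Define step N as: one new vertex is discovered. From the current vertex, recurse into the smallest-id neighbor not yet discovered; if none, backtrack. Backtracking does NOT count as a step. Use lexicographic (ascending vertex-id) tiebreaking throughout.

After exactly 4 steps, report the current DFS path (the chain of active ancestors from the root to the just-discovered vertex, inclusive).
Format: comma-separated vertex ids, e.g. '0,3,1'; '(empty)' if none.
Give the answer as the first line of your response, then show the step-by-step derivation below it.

5,2

step 1: discover 5; path=5; order=5
step 2: discover 1; path=5>1; order=5,1
step 3: discover 0; path=5>1>0; order=5,1,0
step 4: discover 2; path=5>2; order=5,1,0,2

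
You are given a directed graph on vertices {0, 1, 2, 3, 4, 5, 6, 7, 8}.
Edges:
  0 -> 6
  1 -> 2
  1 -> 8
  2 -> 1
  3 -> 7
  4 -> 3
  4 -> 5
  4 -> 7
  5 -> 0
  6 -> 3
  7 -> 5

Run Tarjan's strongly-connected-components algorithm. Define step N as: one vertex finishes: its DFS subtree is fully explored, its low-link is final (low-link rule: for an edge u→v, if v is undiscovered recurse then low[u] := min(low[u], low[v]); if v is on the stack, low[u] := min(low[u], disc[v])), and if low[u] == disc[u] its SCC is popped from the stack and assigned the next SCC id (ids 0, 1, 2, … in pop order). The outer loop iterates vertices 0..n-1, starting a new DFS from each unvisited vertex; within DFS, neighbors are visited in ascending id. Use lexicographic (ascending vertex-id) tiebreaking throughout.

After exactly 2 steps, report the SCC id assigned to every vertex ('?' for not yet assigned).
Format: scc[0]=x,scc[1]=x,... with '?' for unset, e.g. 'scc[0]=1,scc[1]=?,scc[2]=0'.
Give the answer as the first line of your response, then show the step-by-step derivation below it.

scc[0]=?,scc[1]=?,scc[2]=?,scc[3]=?,scc[4]=?,scc[5]=?,scc[6]=?,scc[7]=?,scc[8]=?

step 1: low=(low[0]=0,low[1]=?,low[2]=?,low[3]=2,low[4]=?,low[5]=0,low[6]=1,low[7]=3,low[8]=?); scc=(scc[0]=?,scc[1]=?,scc[2]=?,scc[3]=?,scc[4]=?,scc[5]=?,scc[6]=?,scc[7]=?,scc[8]=?)
step 2: low=(low[0]=0,low[1]=?,low[2]=?,low[3]=2,low[4]=?,low[5]=0,low[6]=1,low[7]=0,low[8]=?); scc=(scc[0]=?,scc[1]=?,scc[2]=?,scc[3]=?,scc[4]=?,scc[5]=?,scc[6]=?,scc[7]=?,scc[8]=?)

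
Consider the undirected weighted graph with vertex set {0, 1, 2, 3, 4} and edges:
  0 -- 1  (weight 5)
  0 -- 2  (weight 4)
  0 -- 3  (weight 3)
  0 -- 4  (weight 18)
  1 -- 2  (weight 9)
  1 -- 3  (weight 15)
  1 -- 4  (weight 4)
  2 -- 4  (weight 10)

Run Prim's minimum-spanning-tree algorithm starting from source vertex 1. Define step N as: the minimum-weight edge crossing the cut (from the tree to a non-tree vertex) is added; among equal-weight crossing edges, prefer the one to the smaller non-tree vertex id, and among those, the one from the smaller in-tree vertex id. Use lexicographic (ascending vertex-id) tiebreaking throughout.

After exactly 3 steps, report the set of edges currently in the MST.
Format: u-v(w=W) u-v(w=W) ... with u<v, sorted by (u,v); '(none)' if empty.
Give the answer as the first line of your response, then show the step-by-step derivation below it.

0-1(w=5) 0-3(w=3) 1-4(w=4)

step 1: add edge 1-4 (w=4); MST = {1-4(w=4)}
step 2: add edge 0-1 (w=5); MST = {0-1(w=5) 1-4(w=4)}
step 3: add edge 0-3 (w=3); MST = {0-1(w=5) 0-3(w=3) 1-4(w=4)}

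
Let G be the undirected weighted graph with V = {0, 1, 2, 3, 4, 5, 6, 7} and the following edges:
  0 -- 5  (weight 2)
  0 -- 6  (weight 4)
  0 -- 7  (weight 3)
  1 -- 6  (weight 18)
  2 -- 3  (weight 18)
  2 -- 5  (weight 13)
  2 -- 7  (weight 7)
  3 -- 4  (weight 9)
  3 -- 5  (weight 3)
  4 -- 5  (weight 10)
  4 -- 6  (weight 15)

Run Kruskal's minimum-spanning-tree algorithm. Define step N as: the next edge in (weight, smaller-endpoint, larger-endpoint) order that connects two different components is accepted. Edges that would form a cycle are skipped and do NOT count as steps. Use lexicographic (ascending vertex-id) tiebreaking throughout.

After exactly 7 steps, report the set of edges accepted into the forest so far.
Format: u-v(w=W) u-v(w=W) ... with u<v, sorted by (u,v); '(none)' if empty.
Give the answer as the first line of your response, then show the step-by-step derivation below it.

0-5(w=2) 0-6(w=4) 0-7(w=3) 1-6(w=18) 2-7(w=7) 3-4(w=9) 3-5(w=3)

step 1: add edge 0-5 (w=2); MST = {0-5(w=2)}
step 2: add edge 0-7 (w=3); MST = {0-5(w=2) 0-7(w=3)}
step 3: add edge 3-5 (w=3); MST = {0-5(w=2) 0-7(w=3) 3-5(w=3)}
step 4: add edge 0-6 (w=4); MST = {0-5(w=2) 0-6(w=4) 0-7(w=3) 3-5(w=3)}
step 5: add edge 2-7 (w=7); MST = {0-5(w=2) 0-6(w=4) 0-7(w=3) 2-7(w=7) 3-5(w=3)}
step 6: add edge 3-4 (w=9); MST = {0-5(w=2) 0-6(w=4) 0-7(w=3) 2-7(w=7) 3-4(w=9) 3-5(w=3)}
step 7: add edge 1-6 (w=18); MST = {0-5(w=2) 0-6(w=4) 0-7(w=3) 1-6(w=18) 2-7(w=7) 3-4(w=9) 3-5(w=3)}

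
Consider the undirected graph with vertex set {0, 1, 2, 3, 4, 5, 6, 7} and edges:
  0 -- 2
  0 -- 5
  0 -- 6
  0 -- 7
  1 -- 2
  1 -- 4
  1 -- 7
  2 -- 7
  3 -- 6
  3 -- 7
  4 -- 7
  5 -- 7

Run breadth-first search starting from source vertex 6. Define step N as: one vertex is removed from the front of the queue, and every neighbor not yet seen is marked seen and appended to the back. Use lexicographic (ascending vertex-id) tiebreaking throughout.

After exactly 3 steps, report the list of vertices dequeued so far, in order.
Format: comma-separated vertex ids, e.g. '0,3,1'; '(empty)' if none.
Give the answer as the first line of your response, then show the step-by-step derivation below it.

6,0,3

step 1: dequeue 6; queue=[0,3]; order=6
step 2: dequeue 0; queue=[3,2,5,7]; order=6,0
step 3: dequeue 3; queue=[2,5,7]; order=6,0,3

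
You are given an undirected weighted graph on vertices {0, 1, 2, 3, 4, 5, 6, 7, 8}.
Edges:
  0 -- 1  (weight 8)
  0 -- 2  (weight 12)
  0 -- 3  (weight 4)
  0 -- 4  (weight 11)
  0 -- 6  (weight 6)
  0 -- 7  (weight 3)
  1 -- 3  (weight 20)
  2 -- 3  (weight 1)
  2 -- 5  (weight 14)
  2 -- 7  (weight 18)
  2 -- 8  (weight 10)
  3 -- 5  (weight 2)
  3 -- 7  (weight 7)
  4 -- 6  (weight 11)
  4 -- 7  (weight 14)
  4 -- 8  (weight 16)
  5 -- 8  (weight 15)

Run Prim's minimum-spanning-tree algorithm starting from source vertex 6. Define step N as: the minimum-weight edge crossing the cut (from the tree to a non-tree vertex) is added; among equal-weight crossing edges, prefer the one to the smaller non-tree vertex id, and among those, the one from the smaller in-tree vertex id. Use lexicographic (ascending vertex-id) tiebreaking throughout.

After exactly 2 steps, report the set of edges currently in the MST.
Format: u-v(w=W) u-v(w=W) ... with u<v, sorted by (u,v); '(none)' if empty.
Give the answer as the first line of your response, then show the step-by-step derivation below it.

0-6(w=6) 0-7(w=3)

step 1: add edge 0-6 (w=6); MST = {0-6(w=6)}
step 2: add edge 0-7 (w=3); MST = {0-6(w=6) 0-7(w=3)}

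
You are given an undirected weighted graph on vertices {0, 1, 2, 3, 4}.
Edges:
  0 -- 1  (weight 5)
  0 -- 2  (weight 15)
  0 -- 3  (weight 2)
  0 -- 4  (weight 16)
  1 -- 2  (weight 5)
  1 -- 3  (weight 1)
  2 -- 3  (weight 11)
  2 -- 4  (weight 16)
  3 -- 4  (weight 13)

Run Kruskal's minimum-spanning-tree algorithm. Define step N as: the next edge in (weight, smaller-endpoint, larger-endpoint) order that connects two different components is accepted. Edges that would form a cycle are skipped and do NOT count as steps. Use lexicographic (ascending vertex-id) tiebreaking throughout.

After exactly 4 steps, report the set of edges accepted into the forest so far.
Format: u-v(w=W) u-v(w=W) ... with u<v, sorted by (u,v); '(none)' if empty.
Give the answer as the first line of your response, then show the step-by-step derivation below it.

0-3(w=2) 1-2(w=5) 1-3(w=1) 3-4(w=13)

step 1: add edge 1-3 (w=1); MST = {1-3(w=1)}
step 2: add edge 0-3 (w=2); MST = {0-3(w=2) 1-3(w=1)}
step 3: add edge 1-2 (w=5); MST = {0-3(w=2) 1-2(w=5) 1-3(w=1)}
step 4: add edge 3-4 (w=13); MST = {0-3(w=2) 1-2(w=5) 1-3(w=1) 3-4(w=13)}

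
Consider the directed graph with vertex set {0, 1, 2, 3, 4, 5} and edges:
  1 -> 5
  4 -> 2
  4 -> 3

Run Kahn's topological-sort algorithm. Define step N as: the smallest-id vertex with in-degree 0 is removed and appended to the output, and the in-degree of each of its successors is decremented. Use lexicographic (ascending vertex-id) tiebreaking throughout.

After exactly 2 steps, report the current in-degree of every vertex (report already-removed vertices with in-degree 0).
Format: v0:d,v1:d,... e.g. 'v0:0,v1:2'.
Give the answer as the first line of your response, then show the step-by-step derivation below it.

v0:0,v1:0,v2:1,v3:1,v4:0,v5:0

step 1: output 0; order=[0]; indeg=(0,0,1,1,0,1)
step 2: output 1; order=[0,1]; indeg=(0,0,1,1,0,0)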